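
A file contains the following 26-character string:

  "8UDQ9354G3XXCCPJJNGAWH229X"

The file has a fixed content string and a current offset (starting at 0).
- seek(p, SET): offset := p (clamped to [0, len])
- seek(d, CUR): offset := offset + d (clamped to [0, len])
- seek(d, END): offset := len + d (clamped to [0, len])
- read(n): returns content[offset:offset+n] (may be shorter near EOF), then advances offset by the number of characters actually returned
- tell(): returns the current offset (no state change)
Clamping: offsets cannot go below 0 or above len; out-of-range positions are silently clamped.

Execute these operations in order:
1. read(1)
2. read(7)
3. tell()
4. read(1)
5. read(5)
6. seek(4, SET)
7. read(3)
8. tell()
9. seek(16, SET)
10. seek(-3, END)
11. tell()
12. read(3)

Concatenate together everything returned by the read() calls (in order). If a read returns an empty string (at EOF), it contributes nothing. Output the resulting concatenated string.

After 1 (read(1)): returned '8', offset=1
After 2 (read(7)): returned 'UDQ9354', offset=8
After 3 (tell()): offset=8
After 4 (read(1)): returned 'G', offset=9
After 5 (read(5)): returned '3XXCC', offset=14
After 6 (seek(4, SET)): offset=4
After 7 (read(3)): returned '935', offset=7
After 8 (tell()): offset=7
After 9 (seek(16, SET)): offset=16
After 10 (seek(-3, END)): offset=23
After 11 (tell()): offset=23
After 12 (read(3)): returned '29X', offset=26

Answer: 8UDQ9354G3XXCC93529X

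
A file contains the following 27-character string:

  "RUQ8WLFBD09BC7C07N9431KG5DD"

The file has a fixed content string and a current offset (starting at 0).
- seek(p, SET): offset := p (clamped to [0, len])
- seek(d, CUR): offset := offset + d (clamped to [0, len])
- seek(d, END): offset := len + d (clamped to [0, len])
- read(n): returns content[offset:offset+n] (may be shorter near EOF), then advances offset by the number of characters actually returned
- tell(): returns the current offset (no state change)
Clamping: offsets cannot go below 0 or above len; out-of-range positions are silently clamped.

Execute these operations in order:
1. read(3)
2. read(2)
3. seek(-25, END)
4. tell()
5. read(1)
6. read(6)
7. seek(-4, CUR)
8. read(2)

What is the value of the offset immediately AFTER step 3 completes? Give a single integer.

Answer: 2

Derivation:
After 1 (read(3)): returned 'RUQ', offset=3
After 2 (read(2)): returned '8W', offset=5
After 3 (seek(-25, END)): offset=2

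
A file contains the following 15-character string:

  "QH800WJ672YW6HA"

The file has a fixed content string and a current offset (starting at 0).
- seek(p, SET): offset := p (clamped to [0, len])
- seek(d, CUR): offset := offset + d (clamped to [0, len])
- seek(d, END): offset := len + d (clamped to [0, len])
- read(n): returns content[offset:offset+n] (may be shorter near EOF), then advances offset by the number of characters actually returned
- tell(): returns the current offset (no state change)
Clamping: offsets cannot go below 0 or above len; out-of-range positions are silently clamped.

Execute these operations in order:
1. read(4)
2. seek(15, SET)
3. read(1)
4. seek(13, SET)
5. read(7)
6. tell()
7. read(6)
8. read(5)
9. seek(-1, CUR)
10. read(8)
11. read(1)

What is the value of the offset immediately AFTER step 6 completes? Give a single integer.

Answer: 15

Derivation:
After 1 (read(4)): returned 'QH80', offset=4
After 2 (seek(15, SET)): offset=15
After 3 (read(1)): returned '', offset=15
After 4 (seek(13, SET)): offset=13
After 5 (read(7)): returned 'HA', offset=15
After 6 (tell()): offset=15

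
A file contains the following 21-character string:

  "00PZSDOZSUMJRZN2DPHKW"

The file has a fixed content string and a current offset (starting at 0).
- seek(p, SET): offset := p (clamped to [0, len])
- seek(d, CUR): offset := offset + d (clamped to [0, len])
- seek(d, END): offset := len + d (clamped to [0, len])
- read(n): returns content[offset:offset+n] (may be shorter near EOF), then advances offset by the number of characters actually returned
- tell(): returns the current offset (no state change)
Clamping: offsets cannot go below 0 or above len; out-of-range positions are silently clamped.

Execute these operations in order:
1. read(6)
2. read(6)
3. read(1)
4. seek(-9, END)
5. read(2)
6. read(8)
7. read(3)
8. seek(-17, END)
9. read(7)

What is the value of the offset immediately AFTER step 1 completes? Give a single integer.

Answer: 6

Derivation:
After 1 (read(6)): returned '00PZSD', offset=6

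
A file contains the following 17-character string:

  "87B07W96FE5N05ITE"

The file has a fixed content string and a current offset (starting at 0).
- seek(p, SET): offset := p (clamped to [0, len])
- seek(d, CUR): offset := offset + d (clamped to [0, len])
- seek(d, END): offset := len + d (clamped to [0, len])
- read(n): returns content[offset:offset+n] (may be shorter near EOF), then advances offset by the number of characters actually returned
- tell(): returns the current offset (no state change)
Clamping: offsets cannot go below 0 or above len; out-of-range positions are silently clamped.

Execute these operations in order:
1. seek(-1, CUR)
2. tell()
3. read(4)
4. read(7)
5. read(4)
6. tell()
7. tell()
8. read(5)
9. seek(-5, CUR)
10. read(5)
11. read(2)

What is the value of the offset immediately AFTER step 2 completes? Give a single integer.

Answer: 0

Derivation:
After 1 (seek(-1, CUR)): offset=0
After 2 (tell()): offset=0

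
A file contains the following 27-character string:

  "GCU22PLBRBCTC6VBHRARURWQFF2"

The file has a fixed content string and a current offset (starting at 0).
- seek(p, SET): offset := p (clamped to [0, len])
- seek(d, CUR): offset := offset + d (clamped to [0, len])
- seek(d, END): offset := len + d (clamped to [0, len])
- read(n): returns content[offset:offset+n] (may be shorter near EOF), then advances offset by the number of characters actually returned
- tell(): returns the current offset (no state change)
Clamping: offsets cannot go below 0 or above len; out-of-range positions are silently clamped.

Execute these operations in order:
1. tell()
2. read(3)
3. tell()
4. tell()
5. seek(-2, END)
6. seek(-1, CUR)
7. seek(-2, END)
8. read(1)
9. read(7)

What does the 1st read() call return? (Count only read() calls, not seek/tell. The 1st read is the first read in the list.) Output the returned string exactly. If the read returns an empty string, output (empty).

Answer: GCU

Derivation:
After 1 (tell()): offset=0
After 2 (read(3)): returned 'GCU', offset=3
After 3 (tell()): offset=3
After 4 (tell()): offset=3
After 5 (seek(-2, END)): offset=25
After 6 (seek(-1, CUR)): offset=24
After 7 (seek(-2, END)): offset=25
After 8 (read(1)): returned 'F', offset=26
After 9 (read(7)): returned '2', offset=27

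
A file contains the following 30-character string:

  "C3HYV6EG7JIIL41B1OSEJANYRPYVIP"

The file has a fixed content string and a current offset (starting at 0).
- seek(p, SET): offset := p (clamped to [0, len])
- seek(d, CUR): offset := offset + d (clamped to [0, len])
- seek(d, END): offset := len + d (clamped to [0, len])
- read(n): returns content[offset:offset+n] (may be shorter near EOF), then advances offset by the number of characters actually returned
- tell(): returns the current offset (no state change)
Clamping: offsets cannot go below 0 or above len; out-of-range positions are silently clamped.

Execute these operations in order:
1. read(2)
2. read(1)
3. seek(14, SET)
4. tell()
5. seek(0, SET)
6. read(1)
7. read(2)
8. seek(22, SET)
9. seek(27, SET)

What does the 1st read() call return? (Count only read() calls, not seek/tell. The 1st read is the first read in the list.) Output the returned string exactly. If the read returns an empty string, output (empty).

Answer: C3

Derivation:
After 1 (read(2)): returned 'C3', offset=2
After 2 (read(1)): returned 'H', offset=3
After 3 (seek(14, SET)): offset=14
After 4 (tell()): offset=14
After 5 (seek(0, SET)): offset=0
After 6 (read(1)): returned 'C', offset=1
After 7 (read(2)): returned '3H', offset=3
After 8 (seek(22, SET)): offset=22
After 9 (seek(27, SET)): offset=27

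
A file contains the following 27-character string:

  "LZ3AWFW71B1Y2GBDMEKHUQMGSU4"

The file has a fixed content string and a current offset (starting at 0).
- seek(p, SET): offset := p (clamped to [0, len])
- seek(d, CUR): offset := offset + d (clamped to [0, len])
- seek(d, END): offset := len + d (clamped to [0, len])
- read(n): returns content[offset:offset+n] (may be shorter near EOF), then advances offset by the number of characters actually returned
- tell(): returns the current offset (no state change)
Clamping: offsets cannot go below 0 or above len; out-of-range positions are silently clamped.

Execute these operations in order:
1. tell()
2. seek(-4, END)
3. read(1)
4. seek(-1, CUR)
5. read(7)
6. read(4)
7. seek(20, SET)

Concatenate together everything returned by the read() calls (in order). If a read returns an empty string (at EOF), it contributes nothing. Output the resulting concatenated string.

Answer: GGSU4

Derivation:
After 1 (tell()): offset=0
After 2 (seek(-4, END)): offset=23
After 3 (read(1)): returned 'G', offset=24
After 4 (seek(-1, CUR)): offset=23
After 5 (read(7)): returned 'GSU4', offset=27
After 6 (read(4)): returned '', offset=27
After 7 (seek(20, SET)): offset=20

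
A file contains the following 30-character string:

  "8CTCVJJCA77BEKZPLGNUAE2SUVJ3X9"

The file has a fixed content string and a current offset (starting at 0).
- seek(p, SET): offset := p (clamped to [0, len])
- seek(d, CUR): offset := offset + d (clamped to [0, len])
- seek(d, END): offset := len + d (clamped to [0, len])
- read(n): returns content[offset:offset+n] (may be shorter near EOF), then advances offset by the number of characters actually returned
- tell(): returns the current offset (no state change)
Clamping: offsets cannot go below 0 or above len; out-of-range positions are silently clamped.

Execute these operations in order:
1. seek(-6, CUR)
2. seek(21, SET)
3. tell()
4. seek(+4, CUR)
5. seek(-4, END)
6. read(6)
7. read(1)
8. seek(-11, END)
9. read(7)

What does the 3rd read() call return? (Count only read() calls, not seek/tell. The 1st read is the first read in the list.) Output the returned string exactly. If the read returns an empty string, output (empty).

Answer: UAE2SUV

Derivation:
After 1 (seek(-6, CUR)): offset=0
After 2 (seek(21, SET)): offset=21
After 3 (tell()): offset=21
After 4 (seek(+4, CUR)): offset=25
After 5 (seek(-4, END)): offset=26
After 6 (read(6)): returned 'J3X9', offset=30
After 7 (read(1)): returned '', offset=30
After 8 (seek(-11, END)): offset=19
After 9 (read(7)): returned 'UAE2SUV', offset=26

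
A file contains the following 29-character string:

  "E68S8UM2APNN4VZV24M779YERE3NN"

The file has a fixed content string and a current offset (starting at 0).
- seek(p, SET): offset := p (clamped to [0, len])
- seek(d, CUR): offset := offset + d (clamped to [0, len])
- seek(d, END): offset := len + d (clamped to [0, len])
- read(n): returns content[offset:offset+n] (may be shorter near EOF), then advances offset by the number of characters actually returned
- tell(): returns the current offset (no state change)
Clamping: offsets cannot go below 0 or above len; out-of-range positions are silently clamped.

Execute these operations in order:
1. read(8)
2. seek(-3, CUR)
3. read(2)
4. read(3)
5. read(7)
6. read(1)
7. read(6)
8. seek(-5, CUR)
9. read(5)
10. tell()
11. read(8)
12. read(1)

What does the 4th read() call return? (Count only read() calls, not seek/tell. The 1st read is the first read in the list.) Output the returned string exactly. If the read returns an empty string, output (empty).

Answer: NN4VZV2

Derivation:
After 1 (read(8)): returned 'E68S8UM2', offset=8
After 2 (seek(-3, CUR)): offset=5
After 3 (read(2)): returned 'UM', offset=7
After 4 (read(3)): returned '2AP', offset=10
After 5 (read(7)): returned 'NN4VZV2', offset=17
After 6 (read(1)): returned '4', offset=18
After 7 (read(6)): returned 'M779YE', offset=24
After 8 (seek(-5, CUR)): offset=19
After 9 (read(5)): returned '779YE', offset=24
After 10 (tell()): offset=24
After 11 (read(8)): returned 'RE3NN', offset=29
After 12 (read(1)): returned '', offset=29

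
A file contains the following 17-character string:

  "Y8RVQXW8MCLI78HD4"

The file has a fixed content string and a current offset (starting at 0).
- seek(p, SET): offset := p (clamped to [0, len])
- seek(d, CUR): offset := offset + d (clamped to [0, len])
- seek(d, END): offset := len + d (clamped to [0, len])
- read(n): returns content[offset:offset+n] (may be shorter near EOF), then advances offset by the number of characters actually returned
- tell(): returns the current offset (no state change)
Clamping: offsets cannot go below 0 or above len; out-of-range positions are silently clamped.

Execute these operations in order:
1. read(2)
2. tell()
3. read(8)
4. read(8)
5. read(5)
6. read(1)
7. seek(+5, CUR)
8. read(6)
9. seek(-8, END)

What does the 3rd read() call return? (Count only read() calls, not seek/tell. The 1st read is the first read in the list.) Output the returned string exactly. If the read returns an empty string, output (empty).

Answer: LI78HD4

Derivation:
After 1 (read(2)): returned 'Y8', offset=2
After 2 (tell()): offset=2
After 3 (read(8)): returned 'RVQXW8MC', offset=10
After 4 (read(8)): returned 'LI78HD4', offset=17
After 5 (read(5)): returned '', offset=17
After 6 (read(1)): returned '', offset=17
After 7 (seek(+5, CUR)): offset=17
After 8 (read(6)): returned '', offset=17
After 9 (seek(-8, END)): offset=9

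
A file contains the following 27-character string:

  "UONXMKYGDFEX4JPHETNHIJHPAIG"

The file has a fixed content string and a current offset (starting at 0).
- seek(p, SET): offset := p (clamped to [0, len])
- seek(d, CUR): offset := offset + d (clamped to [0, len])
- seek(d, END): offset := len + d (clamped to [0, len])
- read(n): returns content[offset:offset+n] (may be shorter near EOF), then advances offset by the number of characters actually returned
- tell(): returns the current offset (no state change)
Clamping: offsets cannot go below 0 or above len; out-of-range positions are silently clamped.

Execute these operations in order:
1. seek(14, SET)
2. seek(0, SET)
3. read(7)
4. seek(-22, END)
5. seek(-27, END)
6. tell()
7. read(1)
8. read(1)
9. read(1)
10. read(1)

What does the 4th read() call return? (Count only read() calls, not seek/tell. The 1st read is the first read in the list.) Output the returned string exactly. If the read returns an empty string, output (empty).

Answer: N

Derivation:
After 1 (seek(14, SET)): offset=14
After 2 (seek(0, SET)): offset=0
After 3 (read(7)): returned 'UONXMKY', offset=7
After 4 (seek(-22, END)): offset=5
After 5 (seek(-27, END)): offset=0
After 6 (tell()): offset=0
After 7 (read(1)): returned 'U', offset=1
After 8 (read(1)): returned 'O', offset=2
After 9 (read(1)): returned 'N', offset=3
After 10 (read(1)): returned 'X', offset=4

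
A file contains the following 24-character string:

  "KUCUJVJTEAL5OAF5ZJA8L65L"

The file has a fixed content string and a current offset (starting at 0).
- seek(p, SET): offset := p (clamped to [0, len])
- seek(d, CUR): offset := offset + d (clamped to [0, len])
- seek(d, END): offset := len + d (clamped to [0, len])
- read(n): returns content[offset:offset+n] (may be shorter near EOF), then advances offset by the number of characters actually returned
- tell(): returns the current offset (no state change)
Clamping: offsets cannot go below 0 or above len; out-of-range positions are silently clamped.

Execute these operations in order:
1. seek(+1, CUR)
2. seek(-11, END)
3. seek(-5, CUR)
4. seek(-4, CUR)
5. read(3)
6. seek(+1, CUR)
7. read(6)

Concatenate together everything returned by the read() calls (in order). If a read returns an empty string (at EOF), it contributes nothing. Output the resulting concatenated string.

Answer: JVJEAL5OA

Derivation:
After 1 (seek(+1, CUR)): offset=1
After 2 (seek(-11, END)): offset=13
After 3 (seek(-5, CUR)): offset=8
After 4 (seek(-4, CUR)): offset=4
After 5 (read(3)): returned 'JVJ', offset=7
After 6 (seek(+1, CUR)): offset=8
After 7 (read(6)): returned 'EAL5OA', offset=14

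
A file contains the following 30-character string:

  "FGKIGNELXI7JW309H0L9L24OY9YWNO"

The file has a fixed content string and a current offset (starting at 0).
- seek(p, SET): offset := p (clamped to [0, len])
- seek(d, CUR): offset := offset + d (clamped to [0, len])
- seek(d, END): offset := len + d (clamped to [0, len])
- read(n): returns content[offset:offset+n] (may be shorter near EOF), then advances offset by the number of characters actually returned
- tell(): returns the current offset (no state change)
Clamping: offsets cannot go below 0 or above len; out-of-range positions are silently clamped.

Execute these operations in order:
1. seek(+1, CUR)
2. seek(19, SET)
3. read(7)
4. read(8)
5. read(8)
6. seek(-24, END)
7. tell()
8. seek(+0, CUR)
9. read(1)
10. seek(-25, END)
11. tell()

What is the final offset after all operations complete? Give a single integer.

After 1 (seek(+1, CUR)): offset=1
After 2 (seek(19, SET)): offset=19
After 3 (read(7)): returned '9L24OY9', offset=26
After 4 (read(8)): returned 'YWNO', offset=30
After 5 (read(8)): returned '', offset=30
After 6 (seek(-24, END)): offset=6
After 7 (tell()): offset=6
After 8 (seek(+0, CUR)): offset=6
After 9 (read(1)): returned 'E', offset=7
After 10 (seek(-25, END)): offset=5
After 11 (tell()): offset=5

Answer: 5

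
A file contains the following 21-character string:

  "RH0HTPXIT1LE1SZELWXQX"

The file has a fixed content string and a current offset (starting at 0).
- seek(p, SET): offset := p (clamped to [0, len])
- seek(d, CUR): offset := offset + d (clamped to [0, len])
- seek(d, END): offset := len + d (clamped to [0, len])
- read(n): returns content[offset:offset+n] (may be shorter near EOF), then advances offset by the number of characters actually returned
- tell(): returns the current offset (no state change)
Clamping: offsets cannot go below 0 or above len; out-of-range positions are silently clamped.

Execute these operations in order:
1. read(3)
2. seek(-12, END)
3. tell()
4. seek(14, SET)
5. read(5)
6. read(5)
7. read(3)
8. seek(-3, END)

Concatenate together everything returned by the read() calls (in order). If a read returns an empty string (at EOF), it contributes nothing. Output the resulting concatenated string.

After 1 (read(3)): returned 'RH0', offset=3
After 2 (seek(-12, END)): offset=9
After 3 (tell()): offset=9
After 4 (seek(14, SET)): offset=14
After 5 (read(5)): returned 'ZELWX', offset=19
After 6 (read(5)): returned 'QX', offset=21
After 7 (read(3)): returned '', offset=21
After 8 (seek(-3, END)): offset=18

Answer: RH0ZELWXQX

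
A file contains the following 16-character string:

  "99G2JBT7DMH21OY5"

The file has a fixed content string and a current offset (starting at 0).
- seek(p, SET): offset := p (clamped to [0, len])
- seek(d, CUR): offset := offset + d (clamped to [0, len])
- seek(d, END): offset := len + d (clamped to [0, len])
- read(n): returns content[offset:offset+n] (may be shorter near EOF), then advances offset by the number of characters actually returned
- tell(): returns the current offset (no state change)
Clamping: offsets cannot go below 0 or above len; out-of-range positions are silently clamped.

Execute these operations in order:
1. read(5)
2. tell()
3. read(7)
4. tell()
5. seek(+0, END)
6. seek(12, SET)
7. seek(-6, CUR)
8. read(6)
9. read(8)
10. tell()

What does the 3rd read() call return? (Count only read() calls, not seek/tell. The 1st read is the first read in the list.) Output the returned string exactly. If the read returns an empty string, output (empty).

Answer: T7DMH2

Derivation:
After 1 (read(5)): returned '99G2J', offset=5
After 2 (tell()): offset=5
After 3 (read(7)): returned 'BT7DMH2', offset=12
After 4 (tell()): offset=12
After 5 (seek(+0, END)): offset=16
After 6 (seek(12, SET)): offset=12
After 7 (seek(-6, CUR)): offset=6
After 8 (read(6)): returned 'T7DMH2', offset=12
After 9 (read(8)): returned '1OY5', offset=16
After 10 (tell()): offset=16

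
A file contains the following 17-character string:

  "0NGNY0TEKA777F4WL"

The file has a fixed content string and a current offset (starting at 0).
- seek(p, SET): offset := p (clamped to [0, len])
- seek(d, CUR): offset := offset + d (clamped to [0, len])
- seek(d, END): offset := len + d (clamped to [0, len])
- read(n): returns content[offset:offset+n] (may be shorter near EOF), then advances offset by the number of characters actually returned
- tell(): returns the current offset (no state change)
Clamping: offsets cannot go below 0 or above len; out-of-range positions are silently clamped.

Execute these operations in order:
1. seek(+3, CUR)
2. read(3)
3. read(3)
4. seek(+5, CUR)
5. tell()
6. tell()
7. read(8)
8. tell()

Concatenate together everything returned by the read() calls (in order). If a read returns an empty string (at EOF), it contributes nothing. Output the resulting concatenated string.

Answer: NY0TEK4WL

Derivation:
After 1 (seek(+3, CUR)): offset=3
After 2 (read(3)): returned 'NY0', offset=6
After 3 (read(3)): returned 'TEK', offset=9
After 4 (seek(+5, CUR)): offset=14
After 5 (tell()): offset=14
After 6 (tell()): offset=14
After 7 (read(8)): returned '4WL', offset=17
After 8 (tell()): offset=17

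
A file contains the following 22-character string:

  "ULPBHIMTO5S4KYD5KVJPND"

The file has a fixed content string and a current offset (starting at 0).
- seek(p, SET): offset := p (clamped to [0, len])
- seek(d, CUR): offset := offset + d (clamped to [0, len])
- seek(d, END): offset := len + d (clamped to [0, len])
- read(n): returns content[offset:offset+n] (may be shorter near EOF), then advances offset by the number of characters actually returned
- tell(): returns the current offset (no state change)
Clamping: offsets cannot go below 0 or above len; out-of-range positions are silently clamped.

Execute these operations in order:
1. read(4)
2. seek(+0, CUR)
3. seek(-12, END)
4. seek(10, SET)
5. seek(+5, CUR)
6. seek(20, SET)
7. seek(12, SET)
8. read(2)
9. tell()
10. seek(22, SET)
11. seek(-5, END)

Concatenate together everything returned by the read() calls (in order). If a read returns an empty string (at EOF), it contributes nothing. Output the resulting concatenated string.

After 1 (read(4)): returned 'ULPB', offset=4
After 2 (seek(+0, CUR)): offset=4
After 3 (seek(-12, END)): offset=10
After 4 (seek(10, SET)): offset=10
After 5 (seek(+5, CUR)): offset=15
After 6 (seek(20, SET)): offset=20
After 7 (seek(12, SET)): offset=12
After 8 (read(2)): returned 'KY', offset=14
After 9 (tell()): offset=14
After 10 (seek(22, SET)): offset=22
After 11 (seek(-5, END)): offset=17

Answer: ULPBKY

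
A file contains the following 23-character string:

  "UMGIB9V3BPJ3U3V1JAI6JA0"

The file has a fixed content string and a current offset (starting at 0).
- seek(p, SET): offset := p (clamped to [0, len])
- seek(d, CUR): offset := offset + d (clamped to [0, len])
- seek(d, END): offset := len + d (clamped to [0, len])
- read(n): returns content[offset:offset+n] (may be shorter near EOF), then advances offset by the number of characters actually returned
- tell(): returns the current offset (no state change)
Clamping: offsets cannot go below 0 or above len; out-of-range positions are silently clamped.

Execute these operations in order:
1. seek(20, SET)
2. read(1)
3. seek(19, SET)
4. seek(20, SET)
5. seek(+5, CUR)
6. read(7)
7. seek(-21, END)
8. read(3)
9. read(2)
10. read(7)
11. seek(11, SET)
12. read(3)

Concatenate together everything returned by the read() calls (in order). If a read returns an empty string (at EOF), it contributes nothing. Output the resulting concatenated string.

After 1 (seek(20, SET)): offset=20
After 2 (read(1)): returned 'J', offset=21
After 3 (seek(19, SET)): offset=19
After 4 (seek(20, SET)): offset=20
After 5 (seek(+5, CUR)): offset=23
After 6 (read(7)): returned '', offset=23
After 7 (seek(-21, END)): offset=2
After 8 (read(3)): returned 'GIB', offset=5
After 9 (read(2)): returned '9V', offset=7
After 10 (read(7)): returned '3BPJ3U3', offset=14
After 11 (seek(11, SET)): offset=11
After 12 (read(3)): returned '3U3', offset=14

Answer: JGIB9V3BPJ3U33U3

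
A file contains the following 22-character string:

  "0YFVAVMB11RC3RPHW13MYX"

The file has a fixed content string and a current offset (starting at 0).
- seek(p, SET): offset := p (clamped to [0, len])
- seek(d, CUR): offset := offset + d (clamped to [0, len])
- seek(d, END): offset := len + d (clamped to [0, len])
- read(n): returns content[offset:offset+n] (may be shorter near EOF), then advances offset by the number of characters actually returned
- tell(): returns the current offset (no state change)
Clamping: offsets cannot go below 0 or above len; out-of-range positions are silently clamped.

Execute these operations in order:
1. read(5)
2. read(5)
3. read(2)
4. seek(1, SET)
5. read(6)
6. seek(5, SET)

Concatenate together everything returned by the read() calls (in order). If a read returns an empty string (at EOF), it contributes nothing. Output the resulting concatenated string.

After 1 (read(5)): returned '0YFVA', offset=5
After 2 (read(5)): returned 'VMB11', offset=10
After 3 (read(2)): returned 'RC', offset=12
After 4 (seek(1, SET)): offset=1
After 5 (read(6)): returned 'YFVAVM', offset=7
After 6 (seek(5, SET)): offset=5

Answer: 0YFVAVMB11RCYFVAVM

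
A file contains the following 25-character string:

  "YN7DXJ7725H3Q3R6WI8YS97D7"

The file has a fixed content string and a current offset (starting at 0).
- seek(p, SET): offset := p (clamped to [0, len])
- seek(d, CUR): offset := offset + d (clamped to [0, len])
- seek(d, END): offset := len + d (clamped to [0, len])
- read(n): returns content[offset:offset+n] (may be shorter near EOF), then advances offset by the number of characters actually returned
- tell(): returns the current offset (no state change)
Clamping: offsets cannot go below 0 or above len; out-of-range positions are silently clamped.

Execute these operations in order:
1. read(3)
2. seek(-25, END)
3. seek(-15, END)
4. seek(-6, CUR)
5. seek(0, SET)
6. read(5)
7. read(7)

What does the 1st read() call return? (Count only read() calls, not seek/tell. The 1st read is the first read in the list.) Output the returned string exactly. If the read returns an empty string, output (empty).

Answer: YN7

Derivation:
After 1 (read(3)): returned 'YN7', offset=3
After 2 (seek(-25, END)): offset=0
After 3 (seek(-15, END)): offset=10
After 4 (seek(-6, CUR)): offset=4
After 5 (seek(0, SET)): offset=0
After 6 (read(5)): returned 'YN7DX', offset=5
After 7 (read(7)): returned 'J7725H3', offset=12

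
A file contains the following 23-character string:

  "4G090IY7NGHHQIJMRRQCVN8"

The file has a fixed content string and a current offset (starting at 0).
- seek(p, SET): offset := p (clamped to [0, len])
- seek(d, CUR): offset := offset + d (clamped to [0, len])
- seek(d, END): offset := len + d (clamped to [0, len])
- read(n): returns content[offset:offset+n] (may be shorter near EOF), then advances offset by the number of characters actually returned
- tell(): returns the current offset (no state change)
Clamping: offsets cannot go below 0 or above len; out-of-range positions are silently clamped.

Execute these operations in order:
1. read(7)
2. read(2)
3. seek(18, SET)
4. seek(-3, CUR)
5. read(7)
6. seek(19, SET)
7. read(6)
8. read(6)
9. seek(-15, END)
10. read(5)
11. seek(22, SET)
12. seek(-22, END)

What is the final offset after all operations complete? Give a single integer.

After 1 (read(7)): returned '4G090IY', offset=7
After 2 (read(2)): returned '7N', offset=9
After 3 (seek(18, SET)): offset=18
After 4 (seek(-3, CUR)): offset=15
After 5 (read(7)): returned 'MRRQCVN', offset=22
After 6 (seek(19, SET)): offset=19
After 7 (read(6)): returned 'CVN8', offset=23
After 8 (read(6)): returned '', offset=23
After 9 (seek(-15, END)): offset=8
After 10 (read(5)): returned 'NGHHQ', offset=13
After 11 (seek(22, SET)): offset=22
After 12 (seek(-22, END)): offset=1

Answer: 1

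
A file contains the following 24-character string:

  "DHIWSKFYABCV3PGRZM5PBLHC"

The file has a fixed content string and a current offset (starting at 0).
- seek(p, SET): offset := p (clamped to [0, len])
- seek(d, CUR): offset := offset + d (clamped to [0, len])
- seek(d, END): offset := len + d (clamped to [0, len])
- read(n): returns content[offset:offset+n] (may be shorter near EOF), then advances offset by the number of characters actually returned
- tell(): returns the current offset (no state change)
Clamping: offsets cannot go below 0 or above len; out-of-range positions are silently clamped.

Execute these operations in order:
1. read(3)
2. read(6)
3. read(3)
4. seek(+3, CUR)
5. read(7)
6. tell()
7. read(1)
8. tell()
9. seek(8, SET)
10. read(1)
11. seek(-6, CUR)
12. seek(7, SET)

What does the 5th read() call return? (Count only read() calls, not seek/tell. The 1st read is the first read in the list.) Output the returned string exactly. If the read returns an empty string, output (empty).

Answer: H

Derivation:
After 1 (read(3)): returned 'DHI', offset=3
After 2 (read(6)): returned 'WSKFYA', offset=9
After 3 (read(3)): returned 'BCV', offset=12
After 4 (seek(+3, CUR)): offset=15
After 5 (read(7)): returned 'RZM5PBL', offset=22
After 6 (tell()): offset=22
After 7 (read(1)): returned 'H', offset=23
After 8 (tell()): offset=23
After 9 (seek(8, SET)): offset=8
After 10 (read(1)): returned 'A', offset=9
After 11 (seek(-6, CUR)): offset=3
After 12 (seek(7, SET)): offset=7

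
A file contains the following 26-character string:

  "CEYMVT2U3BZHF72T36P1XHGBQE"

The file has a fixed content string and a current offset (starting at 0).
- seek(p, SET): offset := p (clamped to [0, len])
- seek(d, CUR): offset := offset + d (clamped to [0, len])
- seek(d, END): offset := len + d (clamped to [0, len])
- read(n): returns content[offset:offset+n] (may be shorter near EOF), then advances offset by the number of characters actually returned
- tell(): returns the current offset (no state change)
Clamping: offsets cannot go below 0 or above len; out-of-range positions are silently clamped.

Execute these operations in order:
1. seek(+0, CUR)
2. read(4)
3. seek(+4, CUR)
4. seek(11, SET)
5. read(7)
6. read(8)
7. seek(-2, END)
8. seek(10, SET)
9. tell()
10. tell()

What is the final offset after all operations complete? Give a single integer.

After 1 (seek(+0, CUR)): offset=0
After 2 (read(4)): returned 'CEYM', offset=4
After 3 (seek(+4, CUR)): offset=8
After 4 (seek(11, SET)): offset=11
After 5 (read(7)): returned 'HF72T36', offset=18
After 6 (read(8)): returned 'P1XHGBQE', offset=26
After 7 (seek(-2, END)): offset=24
After 8 (seek(10, SET)): offset=10
After 9 (tell()): offset=10
After 10 (tell()): offset=10

Answer: 10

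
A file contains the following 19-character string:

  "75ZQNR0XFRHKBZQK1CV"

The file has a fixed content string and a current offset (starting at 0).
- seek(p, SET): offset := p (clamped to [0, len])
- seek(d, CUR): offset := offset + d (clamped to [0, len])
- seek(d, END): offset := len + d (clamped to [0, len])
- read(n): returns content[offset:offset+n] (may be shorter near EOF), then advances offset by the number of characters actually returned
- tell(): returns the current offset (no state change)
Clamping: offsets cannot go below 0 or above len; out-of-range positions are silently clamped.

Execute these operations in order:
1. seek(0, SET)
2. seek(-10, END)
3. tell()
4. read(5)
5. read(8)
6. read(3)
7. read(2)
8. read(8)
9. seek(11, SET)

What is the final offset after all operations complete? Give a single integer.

Answer: 11

Derivation:
After 1 (seek(0, SET)): offset=0
After 2 (seek(-10, END)): offset=9
After 3 (tell()): offset=9
After 4 (read(5)): returned 'RHKBZ', offset=14
After 5 (read(8)): returned 'QK1CV', offset=19
After 6 (read(3)): returned '', offset=19
After 7 (read(2)): returned '', offset=19
After 8 (read(8)): returned '', offset=19
After 9 (seek(11, SET)): offset=11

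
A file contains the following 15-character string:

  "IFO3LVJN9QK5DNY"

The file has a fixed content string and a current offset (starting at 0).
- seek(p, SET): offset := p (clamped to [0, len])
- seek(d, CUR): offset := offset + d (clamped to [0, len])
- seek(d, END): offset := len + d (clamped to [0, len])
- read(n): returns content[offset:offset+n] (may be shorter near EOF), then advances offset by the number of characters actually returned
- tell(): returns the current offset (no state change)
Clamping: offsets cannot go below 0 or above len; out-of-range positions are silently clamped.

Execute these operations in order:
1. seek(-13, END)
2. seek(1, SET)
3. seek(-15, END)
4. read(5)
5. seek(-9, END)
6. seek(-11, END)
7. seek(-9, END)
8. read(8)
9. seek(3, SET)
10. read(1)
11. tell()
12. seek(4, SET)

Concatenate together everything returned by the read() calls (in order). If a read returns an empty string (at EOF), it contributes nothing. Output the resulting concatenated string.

After 1 (seek(-13, END)): offset=2
After 2 (seek(1, SET)): offset=1
After 3 (seek(-15, END)): offset=0
After 4 (read(5)): returned 'IFO3L', offset=5
After 5 (seek(-9, END)): offset=6
After 6 (seek(-11, END)): offset=4
After 7 (seek(-9, END)): offset=6
After 8 (read(8)): returned 'JN9QK5DN', offset=14
After 9 (seek(3, SET)): offset=3
After 10 (read(1)): returned '3', offset=4
After 11 (tell()): offset=4
After 12 (seek(4, SET)): offset=4

Answer: IFO3LJN9QK5DN3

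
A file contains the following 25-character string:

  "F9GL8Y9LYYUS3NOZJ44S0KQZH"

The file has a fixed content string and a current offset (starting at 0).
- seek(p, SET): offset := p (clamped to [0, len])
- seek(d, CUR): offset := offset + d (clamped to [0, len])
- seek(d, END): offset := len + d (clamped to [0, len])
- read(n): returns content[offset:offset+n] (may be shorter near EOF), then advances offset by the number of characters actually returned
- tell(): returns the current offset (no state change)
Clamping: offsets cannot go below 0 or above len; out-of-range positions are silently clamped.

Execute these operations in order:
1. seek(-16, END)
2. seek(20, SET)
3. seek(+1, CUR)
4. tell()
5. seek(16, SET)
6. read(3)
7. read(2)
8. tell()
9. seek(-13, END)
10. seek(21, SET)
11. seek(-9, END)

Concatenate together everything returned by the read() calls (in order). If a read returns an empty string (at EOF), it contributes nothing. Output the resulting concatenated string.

Answer: J44S0

Derivation:
After 1 (seek(-16, END)): offset=9
After 2 (seek(20, SET)): offset=20
After 3 (seek(+1, CUR)): offset=21
After 4 (tell()): offset=21
After 5 (seek(16, SET)): offset=16
After 6 (read(3)): returned 'J44', offset=19
After 7 (read(2)): returned 'S0', offset=21
After 8 (tell()): offset=21
After 9 (seek(-13, END)): offset=12
After 10 (seek(21, SET)): offset=21
After 11 (seek(-9, END)): offset=16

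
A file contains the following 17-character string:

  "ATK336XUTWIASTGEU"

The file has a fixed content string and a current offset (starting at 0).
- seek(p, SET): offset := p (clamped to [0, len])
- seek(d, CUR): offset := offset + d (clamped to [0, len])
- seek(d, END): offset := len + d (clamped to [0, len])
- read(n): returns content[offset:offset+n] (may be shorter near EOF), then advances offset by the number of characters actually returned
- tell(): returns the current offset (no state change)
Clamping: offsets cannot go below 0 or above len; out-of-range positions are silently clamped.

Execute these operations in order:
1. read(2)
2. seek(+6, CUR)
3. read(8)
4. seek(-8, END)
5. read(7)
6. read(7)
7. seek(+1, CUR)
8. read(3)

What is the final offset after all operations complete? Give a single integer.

After 1 (read(2)): returned 'AT', offset=2
After 2 (seek(+6, CUR)): offset=8
After 3 (read(8)): returned 'TWIASTGE', offset=16
After 4 (seek(-8, END)): offset=9
After 5 (read(7)): returned 'WIASTGE', offset=16
After 6 (read(7)): returned 'U', offset=17
After 7 (seek(+1, CUR)): offset=17
After 8 (read(3)): returned '', offset=17

Answer: 17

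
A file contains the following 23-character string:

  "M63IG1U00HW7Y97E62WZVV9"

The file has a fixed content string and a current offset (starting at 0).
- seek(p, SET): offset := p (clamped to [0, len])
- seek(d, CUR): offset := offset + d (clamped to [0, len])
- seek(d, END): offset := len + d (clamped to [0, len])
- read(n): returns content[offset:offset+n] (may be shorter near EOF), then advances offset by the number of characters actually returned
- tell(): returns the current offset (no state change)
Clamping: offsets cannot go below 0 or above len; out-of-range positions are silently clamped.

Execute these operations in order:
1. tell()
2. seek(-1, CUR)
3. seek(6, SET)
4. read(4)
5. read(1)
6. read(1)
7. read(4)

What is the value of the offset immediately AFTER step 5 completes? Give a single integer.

After 1 (tell()): offset=0
After 2 (seek(-1, CUR)): offset=0
After 3 (seek(6, SET)): offset=6
After 4 (read(4)): returned 'U00H', offset=10
After 5 (read(1)): returned 'W', offset=11

Answer: 11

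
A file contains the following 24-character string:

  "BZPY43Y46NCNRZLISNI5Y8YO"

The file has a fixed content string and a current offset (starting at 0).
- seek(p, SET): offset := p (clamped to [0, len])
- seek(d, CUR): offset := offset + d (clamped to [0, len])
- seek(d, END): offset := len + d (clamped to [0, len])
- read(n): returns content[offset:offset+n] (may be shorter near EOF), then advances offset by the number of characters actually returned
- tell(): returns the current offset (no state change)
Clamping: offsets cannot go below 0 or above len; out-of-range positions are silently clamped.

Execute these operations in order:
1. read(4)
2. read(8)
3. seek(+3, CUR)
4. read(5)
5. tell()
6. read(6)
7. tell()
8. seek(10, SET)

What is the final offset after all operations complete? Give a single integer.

Answer: 10

Derivation:
After 1 (read(4)): returned 'BZPY', offset=4
After 2 (read(8)): returned '43Y46NCN', offset=12
After 3 (seek(+3, CUR)): offset=15
After 4 (read(5)): returned 'ISNI5', offset=20
After 5 (tell()): offset=20
After 6 (read(6)): returned 'Y8YO', offset=24
After 7 (tell()): offset=24
After 8 (seek(10, SET)): offset=10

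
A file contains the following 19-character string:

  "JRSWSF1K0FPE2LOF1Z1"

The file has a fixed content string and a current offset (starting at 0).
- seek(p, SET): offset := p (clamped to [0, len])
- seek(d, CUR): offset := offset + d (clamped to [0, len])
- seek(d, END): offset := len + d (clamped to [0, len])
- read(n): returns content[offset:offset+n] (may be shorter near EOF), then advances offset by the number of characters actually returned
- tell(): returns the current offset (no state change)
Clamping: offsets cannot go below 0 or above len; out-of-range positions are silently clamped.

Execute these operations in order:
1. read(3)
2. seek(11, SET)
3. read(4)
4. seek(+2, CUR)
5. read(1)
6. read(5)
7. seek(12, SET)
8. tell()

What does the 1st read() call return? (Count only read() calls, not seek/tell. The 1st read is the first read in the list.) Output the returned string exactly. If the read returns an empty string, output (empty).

After 1 (read(3)): returned 'JRS', offset=3
After 2 (seek(11, SET)): offset=11
After 3 (read(4)): returned 'E2LO', offset=15
After 4 (seek(+2, CUR)): offset=17
After 5 (read(1)): returned 'Z', offset=18
After 6 (read(5)): returned '1', offset=19
After 7 (seek(12, SET)): offset=12
After 8 (tell()): offset=12

Answer: JRS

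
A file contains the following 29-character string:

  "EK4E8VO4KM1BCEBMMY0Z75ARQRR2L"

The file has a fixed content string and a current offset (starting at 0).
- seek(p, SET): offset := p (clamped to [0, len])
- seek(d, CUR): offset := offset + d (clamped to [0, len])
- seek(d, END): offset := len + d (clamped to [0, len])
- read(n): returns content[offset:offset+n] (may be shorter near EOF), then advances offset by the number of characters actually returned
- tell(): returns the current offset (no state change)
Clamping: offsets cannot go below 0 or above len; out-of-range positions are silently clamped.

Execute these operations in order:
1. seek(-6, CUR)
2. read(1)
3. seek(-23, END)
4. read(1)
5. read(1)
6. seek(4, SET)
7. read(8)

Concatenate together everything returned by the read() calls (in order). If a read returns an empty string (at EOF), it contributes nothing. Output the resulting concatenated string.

Answer: EO48VO4KM1B

Derivation:
After 1 (seek(-6, CUR)): offset=0
After 2 (read(1)): returned 'E', offset=1
After 3 (seek(-23, END)): offset=6
After 4 (read(1)): returned 'O', offset=7
After 5 (read(1)): returned '4', offset=8
After 6 (seek(4, SET)): offset=4
After 7 (read(8)): returned '8VO4KM1B', offset=12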